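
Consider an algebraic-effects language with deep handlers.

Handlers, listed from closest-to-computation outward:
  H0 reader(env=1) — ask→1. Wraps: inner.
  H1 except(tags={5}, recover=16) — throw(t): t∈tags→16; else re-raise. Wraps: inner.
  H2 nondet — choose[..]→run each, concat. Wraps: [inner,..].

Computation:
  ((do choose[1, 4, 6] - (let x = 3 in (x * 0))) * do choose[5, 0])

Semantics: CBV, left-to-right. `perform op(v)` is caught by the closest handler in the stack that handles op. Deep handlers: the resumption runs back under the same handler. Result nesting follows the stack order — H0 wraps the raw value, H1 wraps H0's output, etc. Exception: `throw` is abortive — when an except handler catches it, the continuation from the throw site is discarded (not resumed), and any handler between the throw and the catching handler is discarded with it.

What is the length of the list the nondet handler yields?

Evaluation trace:
choose[1, 4, 6] @ H2
  branch[0] choose=1:
    choose[5, 0] @ H2
      branch[0] choose=5:
        H0 returns 5
        H1 returns 5
        H2 returns [5]
      branch[1] choose=0:
        H0 returns 0
        H1 returns 0
        H2 returns [0]
  branch[1] choose=4:
    choose[5, 0] @ H2
      branch[0] choose=5:
        H0 returns 20
        H1 returns 20
        H2 returns [20]
      branch[1] choose=0:
        H0 returns 0
        H1 returns 0
        H2 returns [0]
  branch[2] choose=6:
    choose[5, 0] @ H2
      branch[0] choose=5:
        H0 returns 30
        H1 returns 30
        H2 returns [30]
      branch[1] choose=0:
        H0 returns 0
        H1 returns 0
        H2 returns [0]
= [5, 0, 20, 0, 30, 0]

Answer: 6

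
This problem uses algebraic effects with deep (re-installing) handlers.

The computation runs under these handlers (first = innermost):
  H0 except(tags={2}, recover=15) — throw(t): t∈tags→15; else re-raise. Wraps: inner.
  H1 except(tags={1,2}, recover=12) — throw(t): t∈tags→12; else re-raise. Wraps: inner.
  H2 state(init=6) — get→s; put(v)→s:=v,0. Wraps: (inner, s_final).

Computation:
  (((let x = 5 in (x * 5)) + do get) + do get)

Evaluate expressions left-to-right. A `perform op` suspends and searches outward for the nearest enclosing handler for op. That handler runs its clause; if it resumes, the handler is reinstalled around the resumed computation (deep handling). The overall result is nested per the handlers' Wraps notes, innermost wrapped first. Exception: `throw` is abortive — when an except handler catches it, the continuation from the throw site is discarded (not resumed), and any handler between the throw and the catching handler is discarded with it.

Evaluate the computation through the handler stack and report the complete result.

Evaluation trace:
get @ H2 ⇒ 6
get @ H2 ⇒ 6
H0 returns 37
H1 returns 37
H2 returns (37, 6)
= (37, 6)

Answer: (37, 6)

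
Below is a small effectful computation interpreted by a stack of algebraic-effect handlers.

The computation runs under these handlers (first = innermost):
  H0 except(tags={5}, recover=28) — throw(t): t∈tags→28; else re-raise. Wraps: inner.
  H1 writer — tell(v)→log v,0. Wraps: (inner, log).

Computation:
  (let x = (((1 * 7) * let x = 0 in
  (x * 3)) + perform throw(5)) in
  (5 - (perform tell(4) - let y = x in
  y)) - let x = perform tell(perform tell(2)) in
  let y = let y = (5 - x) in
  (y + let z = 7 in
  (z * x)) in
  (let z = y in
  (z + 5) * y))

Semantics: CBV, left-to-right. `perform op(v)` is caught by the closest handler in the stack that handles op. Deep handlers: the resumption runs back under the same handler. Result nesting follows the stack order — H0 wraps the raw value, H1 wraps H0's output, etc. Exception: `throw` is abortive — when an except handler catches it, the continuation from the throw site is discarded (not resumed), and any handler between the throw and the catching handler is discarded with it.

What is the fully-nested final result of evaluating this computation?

Step-by-step:
throw(5) @ H0 caught ⇒ 28
H1 returns (28, ())
= (28, ())

Answer: (28, ())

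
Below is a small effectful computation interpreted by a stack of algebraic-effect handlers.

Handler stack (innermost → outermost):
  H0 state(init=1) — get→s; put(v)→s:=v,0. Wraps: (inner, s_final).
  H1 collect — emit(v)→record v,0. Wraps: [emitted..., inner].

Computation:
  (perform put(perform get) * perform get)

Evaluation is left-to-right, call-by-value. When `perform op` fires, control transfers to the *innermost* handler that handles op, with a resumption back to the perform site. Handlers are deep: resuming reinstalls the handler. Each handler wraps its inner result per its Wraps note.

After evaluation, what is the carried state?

Answer: 1

Evaluation trace:
get @ H0 ⇒ 1
put(1) @ H0 ⇒ s:=1
get @ H0 ⇒ 1
H0 returns (0, 1)
H1 returns [(0, 1)]
= [(0, 1)]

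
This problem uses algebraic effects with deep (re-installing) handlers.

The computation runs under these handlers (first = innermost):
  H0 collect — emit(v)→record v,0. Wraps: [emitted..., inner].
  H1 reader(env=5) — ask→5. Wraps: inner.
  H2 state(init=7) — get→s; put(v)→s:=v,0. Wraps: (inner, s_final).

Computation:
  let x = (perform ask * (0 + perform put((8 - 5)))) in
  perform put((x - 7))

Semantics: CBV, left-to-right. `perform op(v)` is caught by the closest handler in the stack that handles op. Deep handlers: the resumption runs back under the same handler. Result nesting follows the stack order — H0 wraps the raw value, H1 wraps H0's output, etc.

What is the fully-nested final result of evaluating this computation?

Step-by-step:
ask @ H1 ⇒ 5
put(3) @ H2 ⇒ s:=3
put(-7) @ H2 ⇒ s:=-7
H0 returns [0]
H1 returns [0]
H2 returns ([0], -7)
= ([0], -7)

Answer: ([0], -7)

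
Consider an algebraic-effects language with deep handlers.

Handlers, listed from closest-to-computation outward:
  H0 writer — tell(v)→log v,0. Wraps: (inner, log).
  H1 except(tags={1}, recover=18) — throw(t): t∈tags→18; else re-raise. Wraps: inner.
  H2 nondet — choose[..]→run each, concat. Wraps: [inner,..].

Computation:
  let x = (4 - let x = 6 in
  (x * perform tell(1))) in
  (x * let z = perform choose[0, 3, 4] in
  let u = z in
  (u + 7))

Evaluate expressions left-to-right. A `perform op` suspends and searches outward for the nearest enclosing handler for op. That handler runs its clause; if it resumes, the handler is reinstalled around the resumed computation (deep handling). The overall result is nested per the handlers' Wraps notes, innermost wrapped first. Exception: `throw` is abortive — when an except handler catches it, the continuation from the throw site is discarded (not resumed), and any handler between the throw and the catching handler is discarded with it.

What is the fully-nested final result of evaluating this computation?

Working:
tell(1) @ H0 ⇒ log+=1
choose[0, 3, 4] @ H2
  branch[0] choose=0:
    H0 returns (28, (1))
    H1 returns (28, (1))
    H2 returns [(28, (1))]
  branch[1] choose=3:
    H0 returns (40, (1))
    H1 returns (40, (1))
    H2 returns [(40, (1))]
  branch[2] choose=4:
    H0 returns (44, (1))
    H1 returns (44, (1))
    H2 returns [(44, (1))]
= [(28, (1)), (40, (1)), (44, (1))]

Answer: [(28, (1)), (40, (1)), (44, (1))]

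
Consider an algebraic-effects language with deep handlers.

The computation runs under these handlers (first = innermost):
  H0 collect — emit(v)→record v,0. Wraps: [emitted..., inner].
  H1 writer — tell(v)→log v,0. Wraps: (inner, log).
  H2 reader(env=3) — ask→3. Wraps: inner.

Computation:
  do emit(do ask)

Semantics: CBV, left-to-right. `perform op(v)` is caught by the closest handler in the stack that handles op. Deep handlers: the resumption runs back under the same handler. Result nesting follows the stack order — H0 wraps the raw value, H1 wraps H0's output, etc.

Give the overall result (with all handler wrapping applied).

Step-by-step:
ask @ H2 ⇒ 3
emit(3) @ H0 ⇒ out+=3
H0 returns [3, 0]
H1 returns ([3, 0], ())
H2 returns ([3, 0], ())
= ([3, 0], ())

Answer: ([3, 0], ())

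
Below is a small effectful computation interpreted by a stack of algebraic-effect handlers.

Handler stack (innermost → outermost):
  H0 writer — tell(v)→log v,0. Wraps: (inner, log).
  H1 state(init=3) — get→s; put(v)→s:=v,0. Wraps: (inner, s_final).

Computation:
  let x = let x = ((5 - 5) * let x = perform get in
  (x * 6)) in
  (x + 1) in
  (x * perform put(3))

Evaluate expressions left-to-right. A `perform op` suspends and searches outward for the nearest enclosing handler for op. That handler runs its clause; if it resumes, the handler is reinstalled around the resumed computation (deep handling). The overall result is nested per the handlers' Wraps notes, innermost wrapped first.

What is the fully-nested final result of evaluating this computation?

Evaluation trace:
get @ H1 ⇒ 3
put(3) @ H1 ⇒ s:=3
H0 returns (0, ())
H1 returns ((0, ()), 3)
= ((0, ()), 3)

Answer: ((0, ()), 3)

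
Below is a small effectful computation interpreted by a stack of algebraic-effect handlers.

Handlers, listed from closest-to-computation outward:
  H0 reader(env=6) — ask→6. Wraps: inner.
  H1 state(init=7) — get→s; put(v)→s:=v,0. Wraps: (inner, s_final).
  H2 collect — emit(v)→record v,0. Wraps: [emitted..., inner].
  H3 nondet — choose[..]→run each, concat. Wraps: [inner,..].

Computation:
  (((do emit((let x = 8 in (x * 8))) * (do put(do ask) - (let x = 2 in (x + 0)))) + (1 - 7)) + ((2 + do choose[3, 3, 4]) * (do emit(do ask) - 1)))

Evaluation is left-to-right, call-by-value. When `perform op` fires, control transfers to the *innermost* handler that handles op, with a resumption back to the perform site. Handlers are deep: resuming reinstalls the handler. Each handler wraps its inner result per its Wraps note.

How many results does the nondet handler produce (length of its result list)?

Answer: 3

Evaluation trace:
emit(64) @ H2 ⇒ out+=64
ask @ H0 ⇒ 6
put(6) @ H1 ⇒ s:=6
choose[3, 3, 4] @ H3
  branch[0] choose=3:
    ask @ H0 ⇒ 6
    emit(6) @ H2 ⇒ out+=6
    H0 returns -11
    H1 returns (-11, 6)
    H2 returns [64, 6, (-11, 6)]
    H3 returns [[64, 6, (-11, 6)]]
  branch[1] choose=3:
    ask @ H0 ⇒ 6
    emit(6) @ H2 ⇒ out+=6
    H0 returns -11
    H1 returns (-11, 6)
    H2 returns [64, 6, (-11, 6)]
    H3 returns [[64, 6, (-11, 6)]]
  branch[2] choose=4:
    ask @ H0 ⇒ 6
    emit(6) @ H2 ⇒ out+=6
    H0 returns -12
    H1 returns (-12, 6)
    H2 returns [64, 6, (-12, 6)]
    H3 returns [[64, 6, (-12, 6)]]
= [[64, 6, (-11, 6)], [64, 6, (-11, 6)], [64, 6, (-12, 6)]]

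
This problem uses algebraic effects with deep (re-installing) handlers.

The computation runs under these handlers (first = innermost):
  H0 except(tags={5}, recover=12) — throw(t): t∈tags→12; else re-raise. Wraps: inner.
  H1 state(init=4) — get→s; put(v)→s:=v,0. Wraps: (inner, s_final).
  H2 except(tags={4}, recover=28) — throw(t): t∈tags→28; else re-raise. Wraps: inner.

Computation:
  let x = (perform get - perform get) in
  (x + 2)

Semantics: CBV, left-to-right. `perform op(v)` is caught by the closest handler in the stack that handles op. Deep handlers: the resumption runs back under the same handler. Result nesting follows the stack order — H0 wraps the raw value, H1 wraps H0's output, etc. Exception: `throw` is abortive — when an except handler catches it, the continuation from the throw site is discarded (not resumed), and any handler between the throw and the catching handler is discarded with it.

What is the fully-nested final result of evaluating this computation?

Answer: (2, 4)

Step-by-step:
get @ H1 ⇒ 4
get @ H1 ⇒ 4
H0 returns 2
H1 returns (2, 4)
H2 returns (2, 4)
= (2, 4)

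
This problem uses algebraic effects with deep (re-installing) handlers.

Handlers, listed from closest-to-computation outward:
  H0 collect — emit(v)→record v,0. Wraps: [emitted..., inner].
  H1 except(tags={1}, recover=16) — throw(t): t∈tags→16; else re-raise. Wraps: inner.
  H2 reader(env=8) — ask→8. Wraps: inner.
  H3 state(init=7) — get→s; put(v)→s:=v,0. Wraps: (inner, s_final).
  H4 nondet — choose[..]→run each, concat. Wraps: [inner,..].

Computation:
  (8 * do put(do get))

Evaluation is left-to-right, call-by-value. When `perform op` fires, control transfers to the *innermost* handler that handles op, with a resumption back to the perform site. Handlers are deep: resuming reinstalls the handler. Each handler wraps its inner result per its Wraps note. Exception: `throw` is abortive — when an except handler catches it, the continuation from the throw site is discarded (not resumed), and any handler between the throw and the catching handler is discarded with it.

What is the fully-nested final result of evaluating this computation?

Answer: [([0], 7)]

Step-by-step:
get @ H3 ⇒ 7
put(7) @ H3 ⇒ s:=7
H0 returns [0]
H1 returns [0]
H2 returns [0]
H3 returns ([0], 7)
H4 returns [([0], 7)]
= [([0], 7)]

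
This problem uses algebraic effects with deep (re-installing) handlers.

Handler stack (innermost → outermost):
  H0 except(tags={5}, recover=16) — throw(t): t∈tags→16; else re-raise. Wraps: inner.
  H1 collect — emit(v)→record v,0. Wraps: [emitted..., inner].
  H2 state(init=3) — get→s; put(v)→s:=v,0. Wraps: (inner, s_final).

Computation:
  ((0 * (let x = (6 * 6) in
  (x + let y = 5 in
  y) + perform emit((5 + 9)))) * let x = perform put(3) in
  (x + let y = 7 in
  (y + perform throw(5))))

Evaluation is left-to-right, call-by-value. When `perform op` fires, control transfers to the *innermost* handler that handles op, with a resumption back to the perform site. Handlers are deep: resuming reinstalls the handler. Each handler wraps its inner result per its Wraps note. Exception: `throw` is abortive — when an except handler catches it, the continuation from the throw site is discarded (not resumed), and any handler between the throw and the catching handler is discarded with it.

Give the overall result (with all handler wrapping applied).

Working:
emit(14) @ H1 ⇒ out+=14
put(3) @ H2 ⇒ s:=3
throw(5) @ H0 caught ⇒ 16
H1 returns [14, 16]
H2 returns ([14, 16], 3)
= ([14, 16], 3)

Answer: ([14, 16], 3)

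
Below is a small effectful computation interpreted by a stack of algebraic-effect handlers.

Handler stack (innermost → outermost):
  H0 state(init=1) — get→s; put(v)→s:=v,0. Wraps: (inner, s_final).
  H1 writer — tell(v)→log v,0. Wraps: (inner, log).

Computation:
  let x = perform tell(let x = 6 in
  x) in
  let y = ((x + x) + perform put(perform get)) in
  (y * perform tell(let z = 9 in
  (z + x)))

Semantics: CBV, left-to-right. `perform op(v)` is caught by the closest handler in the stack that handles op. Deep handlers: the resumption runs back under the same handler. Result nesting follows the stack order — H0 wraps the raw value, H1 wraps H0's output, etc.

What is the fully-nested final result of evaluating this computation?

Answer: ((0, 1), (6, 9))

Step-by-step:
tell(6) @ H1 ⇒ log+=6
get @ H0 ⇒ 1
put(1) @ H0 ⇒ s:=1
tell(9) @ H1 ⇒ log+=9
H0 returns (0, 1)
H1 returns ((0, 1), (6, 9))
= ((0, 1), (6, 9))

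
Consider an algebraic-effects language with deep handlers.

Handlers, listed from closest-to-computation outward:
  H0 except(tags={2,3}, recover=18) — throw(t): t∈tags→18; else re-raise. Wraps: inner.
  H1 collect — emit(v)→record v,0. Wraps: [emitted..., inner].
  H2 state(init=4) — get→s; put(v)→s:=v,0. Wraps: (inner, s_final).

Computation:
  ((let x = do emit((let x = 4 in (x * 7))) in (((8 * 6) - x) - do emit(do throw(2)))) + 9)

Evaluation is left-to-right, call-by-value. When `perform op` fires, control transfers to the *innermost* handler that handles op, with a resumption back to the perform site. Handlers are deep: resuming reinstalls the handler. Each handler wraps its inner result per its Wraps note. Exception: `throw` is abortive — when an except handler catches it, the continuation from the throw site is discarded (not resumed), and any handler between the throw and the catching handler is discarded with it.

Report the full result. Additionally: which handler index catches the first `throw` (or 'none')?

Working:
emit(28) @ H1 ⇒ out+=28
throw(2) @ H0 caught ⇒ 18
H1 returns [28, 18]
H2 returns ([28, 18], 4)
= ([28, 18], 4)

Answer: ([28, 18], 4) ; first throw caught by: H0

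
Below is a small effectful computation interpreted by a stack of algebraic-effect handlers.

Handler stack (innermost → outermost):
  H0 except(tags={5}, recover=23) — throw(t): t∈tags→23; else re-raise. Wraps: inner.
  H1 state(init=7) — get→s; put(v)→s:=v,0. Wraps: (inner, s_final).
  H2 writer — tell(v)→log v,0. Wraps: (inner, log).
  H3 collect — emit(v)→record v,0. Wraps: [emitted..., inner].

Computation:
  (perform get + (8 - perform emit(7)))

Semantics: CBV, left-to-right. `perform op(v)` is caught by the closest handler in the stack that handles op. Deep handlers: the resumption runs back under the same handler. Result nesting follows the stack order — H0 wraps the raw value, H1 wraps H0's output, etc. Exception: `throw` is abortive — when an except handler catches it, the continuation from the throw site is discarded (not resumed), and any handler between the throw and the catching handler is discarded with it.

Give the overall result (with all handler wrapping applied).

Answer: [7, ((15, 7), ())]

Evaluation trace:
get @ H1 ⇒ 7
emit(7) @ H3 ⇒ out+=7
H0 returns 15
H1 returns (15, 7)
H2 returns ((15, 7), ())
H3 returns [7, ((15, 7), ())]
= [7, ((15, 7), ())]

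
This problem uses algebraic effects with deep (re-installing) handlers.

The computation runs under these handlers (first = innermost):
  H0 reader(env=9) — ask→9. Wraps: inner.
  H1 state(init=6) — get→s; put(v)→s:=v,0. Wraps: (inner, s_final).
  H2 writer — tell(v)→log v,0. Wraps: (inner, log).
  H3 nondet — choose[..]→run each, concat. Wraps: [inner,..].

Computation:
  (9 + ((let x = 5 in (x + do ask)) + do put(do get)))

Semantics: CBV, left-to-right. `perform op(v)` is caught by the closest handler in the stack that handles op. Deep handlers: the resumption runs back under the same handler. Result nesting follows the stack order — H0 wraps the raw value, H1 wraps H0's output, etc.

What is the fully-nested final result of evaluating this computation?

Step-by-step:
ask @ H0 ⇒ 9
get @ H1 ⇒ 6
put(6) @ H1 ⇒ s:=6
H0 returns 23
H1 returns (23, 6)
H2 returns ((23, 6), ())
H3 returns [((23, 6), ())]
= [((23, 6), ())]

Answer: [((23, 6), ())]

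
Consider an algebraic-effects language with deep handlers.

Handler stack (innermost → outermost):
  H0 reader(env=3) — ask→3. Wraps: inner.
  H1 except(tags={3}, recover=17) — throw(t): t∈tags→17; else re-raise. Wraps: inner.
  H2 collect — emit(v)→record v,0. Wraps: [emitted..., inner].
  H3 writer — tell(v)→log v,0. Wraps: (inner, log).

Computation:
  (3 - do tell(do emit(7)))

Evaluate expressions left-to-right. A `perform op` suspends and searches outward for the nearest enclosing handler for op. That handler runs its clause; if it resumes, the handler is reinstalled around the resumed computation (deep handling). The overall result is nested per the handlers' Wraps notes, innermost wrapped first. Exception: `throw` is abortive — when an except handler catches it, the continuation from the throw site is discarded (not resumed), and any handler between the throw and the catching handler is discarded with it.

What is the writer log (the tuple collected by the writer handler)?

Step-by-step:
emit(7) @ H2 ⇒ out+=7
tell(0) @ H3 ⇒ log+=0
H0 returns 3
H1 returns 3
H2 returns [7, 3]
H3 returns ([7, 3], (0))
= ([7, 3], (0))

Answer: (0)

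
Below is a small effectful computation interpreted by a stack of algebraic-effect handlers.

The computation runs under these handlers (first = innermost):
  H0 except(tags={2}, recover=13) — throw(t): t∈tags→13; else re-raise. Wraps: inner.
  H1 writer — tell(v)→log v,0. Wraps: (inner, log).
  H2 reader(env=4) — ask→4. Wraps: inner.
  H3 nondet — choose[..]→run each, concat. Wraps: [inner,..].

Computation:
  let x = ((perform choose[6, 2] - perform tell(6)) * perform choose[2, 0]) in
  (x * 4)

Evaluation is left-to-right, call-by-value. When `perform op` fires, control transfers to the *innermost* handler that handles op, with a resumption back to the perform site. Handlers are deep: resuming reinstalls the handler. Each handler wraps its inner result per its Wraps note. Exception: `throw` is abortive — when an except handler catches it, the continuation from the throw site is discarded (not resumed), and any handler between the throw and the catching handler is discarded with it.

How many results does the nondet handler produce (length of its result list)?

Answer: 4

Working:
choose[6, 2] @ H3
  branch[0] choose=6:
    tell(6) @ H1 ⇒ log+=6
    choose[2, 0] @ H3
      branch[0] choose=2:
        H0 returns 48
        H1 returns (48, (6))
        H2 returns (48, (6))
        H3 returns [(48, (6))]
      branch[1] choose=0:
        H0 returns 0
        H1 returns (0, (6))
        H2 returns (0, (6))
        H3 returns [(0, (6))]
  branch[1] choose=2:
    tell(6) @ H1 ⇒ log+=6
    choose[2, 0] @ H3
      branch[0] choose=2:
        H0 returns 16
        H1 returns (16, (6))
        H2 returns (16, (6))
        H3 returns [(16, (6))]
      branch[1] choose=0:
        H0 returns 0
        H1 returns (0, (6))
        H2 returns (0, (6))
        H3 returns [(0, (6))]
= [(48, (6)), (0, (6)), (16, (6)), (0, (6))]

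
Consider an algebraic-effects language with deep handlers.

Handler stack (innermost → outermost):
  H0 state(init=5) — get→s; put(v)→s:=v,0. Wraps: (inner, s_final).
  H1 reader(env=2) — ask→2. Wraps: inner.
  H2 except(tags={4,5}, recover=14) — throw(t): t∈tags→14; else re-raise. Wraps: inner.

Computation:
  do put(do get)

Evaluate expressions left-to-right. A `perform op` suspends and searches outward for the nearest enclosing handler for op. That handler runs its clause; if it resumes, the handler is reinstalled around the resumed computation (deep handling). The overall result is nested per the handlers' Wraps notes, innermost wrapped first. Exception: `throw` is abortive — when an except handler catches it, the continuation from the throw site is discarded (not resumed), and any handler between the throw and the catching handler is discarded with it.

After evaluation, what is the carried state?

Working:
get @ H0 ⇒ 5
put(5) @ H0 ⇒ s:=5
H0 returns (0, 5)
H1 returns (0, 5)
H2 returns (0, 5)
= (0, 5)

Answer: 5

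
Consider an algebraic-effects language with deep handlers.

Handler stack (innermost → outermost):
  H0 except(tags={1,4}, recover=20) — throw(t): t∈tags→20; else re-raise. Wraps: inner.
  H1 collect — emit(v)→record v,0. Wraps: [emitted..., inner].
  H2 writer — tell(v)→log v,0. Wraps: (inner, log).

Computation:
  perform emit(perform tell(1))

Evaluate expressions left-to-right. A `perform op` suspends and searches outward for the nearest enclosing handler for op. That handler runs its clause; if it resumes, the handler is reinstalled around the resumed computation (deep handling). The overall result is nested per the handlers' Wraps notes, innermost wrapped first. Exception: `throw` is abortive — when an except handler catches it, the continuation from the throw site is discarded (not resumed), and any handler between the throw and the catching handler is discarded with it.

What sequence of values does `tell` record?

Step-by-step:
tell(1) @ H2 ⇒ log+=1
emit(0) @ H1 ⇒ out+=0
H0 returns 0
H1 returns [0, 0]
H2 returns ([0, 0], (1))
= ([0, 0], (1))

Answer: (1)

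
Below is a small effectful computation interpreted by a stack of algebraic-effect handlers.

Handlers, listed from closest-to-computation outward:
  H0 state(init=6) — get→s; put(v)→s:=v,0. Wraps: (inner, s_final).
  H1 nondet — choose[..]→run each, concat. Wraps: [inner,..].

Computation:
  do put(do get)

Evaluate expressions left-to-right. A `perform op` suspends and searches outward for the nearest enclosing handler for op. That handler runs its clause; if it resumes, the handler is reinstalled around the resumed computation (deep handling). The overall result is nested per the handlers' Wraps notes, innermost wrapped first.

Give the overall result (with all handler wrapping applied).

Answer: [(0, 6)]

Step-by-step:
get @ H0 ⇒ 6
put(6) @ H0 ⇒ s:=6
H0 returns (0, 6)
H1 returns [(0, 6)]
= [(0, 6)]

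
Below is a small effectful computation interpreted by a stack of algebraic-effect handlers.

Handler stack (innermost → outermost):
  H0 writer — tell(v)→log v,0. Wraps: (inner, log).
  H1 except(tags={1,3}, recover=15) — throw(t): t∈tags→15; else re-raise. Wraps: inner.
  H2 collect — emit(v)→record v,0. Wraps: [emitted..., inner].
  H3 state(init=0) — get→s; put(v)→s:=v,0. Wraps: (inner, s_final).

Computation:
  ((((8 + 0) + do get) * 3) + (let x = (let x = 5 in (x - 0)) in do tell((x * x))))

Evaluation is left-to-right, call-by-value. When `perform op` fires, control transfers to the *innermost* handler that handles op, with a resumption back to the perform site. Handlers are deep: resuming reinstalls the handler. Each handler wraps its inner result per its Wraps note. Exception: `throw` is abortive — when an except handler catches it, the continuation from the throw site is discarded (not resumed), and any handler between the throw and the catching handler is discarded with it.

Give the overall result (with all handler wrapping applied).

Evaluation trace:
get @ H3 ⇒ 0
tell(25) @ H0 ⇒ log+=25
H0 returns (24, (25))
H1 returns (24, (25))
H2 returns [(24, (25))]
H3 returns ([(24, (25))], 0)
= ([(24, (25))], 0)

Answer: ([(24, (25))], 0)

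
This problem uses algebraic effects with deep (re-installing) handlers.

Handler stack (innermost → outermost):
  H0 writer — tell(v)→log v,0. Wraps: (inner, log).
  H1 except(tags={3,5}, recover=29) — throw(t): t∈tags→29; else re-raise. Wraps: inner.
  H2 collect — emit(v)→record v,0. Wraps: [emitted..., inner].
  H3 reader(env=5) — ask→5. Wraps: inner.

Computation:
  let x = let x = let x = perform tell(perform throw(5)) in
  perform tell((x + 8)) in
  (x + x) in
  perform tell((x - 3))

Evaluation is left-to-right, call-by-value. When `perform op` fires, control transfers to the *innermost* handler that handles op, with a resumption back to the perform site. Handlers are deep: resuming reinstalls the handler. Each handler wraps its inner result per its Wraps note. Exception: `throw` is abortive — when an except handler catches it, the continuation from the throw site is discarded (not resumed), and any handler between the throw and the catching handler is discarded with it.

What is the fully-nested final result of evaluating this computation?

Step-by-step:
throw(5) @ H1 caught ⇒ 29
H2 returns [29]
H3 returns [29]
= [29]

Answer: [29]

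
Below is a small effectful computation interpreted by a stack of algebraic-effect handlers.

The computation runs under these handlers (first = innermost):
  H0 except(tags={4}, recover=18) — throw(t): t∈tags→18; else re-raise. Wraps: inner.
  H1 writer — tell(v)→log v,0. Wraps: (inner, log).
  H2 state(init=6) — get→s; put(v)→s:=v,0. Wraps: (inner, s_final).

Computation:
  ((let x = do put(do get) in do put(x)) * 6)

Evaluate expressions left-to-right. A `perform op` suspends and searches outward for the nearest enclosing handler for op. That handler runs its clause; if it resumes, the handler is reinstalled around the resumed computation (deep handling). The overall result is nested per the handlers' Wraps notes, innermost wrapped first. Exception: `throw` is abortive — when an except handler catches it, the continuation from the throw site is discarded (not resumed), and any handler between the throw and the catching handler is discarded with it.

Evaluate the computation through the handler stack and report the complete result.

Working:
get @ H2 ⇒ 6
put(6) @ H2 ⇒ s:=6
put(0) @ H2 ⇒ s:=0
H0 returns 0
H1 returns (0, ())
H2 returns ((0, ()), 0)
= ((0, ()), 0)

Answer: ((0, ()), 0)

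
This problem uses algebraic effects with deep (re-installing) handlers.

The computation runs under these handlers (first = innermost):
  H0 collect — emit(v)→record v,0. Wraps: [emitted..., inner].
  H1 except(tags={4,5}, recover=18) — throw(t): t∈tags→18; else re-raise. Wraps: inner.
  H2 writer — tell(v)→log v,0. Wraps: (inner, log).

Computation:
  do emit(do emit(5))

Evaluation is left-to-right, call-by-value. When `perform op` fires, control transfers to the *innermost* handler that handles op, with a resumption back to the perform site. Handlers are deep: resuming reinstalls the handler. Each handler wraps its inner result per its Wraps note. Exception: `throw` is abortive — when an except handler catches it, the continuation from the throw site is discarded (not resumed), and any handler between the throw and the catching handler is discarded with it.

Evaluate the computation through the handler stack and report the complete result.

Answer: ([5, 0, 0], ())

Evaluation trace:
emit(5) @ H0 ⇒ out+=5
emit(0) @ H0 ⇒ out+=0
H0 returns [5, 0, 0]
H1 returns [5, 0, 0]
H2 returns ([5, 0, 0], ())
= ([5, 0, 0], ())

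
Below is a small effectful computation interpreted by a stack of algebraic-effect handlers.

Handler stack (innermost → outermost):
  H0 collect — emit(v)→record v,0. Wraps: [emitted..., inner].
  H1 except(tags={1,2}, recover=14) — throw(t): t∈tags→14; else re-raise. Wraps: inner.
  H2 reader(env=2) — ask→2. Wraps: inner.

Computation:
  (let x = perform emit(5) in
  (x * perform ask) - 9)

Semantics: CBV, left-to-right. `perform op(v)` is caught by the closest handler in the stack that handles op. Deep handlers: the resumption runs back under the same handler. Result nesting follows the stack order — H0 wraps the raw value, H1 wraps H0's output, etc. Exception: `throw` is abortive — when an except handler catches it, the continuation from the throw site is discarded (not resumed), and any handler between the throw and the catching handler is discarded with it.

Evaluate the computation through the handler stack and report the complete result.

Answer: [5, -9]

Working:
emit(5) @ H0 ⇒ out+=5
ask @ H2 ⇒ 2
H0 returns [5, -9]
H1 returns [5, -9]
H2 returns [5, -9]
= [5, -9]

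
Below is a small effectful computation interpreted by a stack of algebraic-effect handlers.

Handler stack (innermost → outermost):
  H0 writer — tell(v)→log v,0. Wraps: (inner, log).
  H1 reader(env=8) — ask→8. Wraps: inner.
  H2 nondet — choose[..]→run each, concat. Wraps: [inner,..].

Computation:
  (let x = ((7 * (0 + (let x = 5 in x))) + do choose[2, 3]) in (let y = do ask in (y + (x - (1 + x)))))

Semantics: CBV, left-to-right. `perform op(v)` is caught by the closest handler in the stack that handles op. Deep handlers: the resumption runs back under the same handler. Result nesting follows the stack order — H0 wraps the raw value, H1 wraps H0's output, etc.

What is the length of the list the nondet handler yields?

Answer: 2

Working:
choose[2, 3] @ H2
  branch[0] choose=2:
    ask @ H1 ⇒ 8
    H0 returns (7, ())
    H1 returns (7, ())
    H2 returns [(7, ())]
  branch[1] choose=3:
    ask @ H1 ⇒ 8
    H0 returns (7, ())
    H1 returns (7, ())
    H2 returns [(7, ())]
= [(7, ()), (7, ())]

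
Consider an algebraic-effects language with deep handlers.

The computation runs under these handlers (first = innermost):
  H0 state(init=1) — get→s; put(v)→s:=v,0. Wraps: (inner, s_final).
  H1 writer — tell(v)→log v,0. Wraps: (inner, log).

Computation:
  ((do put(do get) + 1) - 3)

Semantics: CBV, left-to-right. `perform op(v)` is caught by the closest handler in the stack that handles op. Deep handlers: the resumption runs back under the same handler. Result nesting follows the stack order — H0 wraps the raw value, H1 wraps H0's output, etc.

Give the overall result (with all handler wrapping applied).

Evaluation trace:
get @ H0 ⇒ 1
put(1) @ H0 ⇒ s:=1
H0 returns (-2, 1)
H1 returns ((-2, 1), ())
= ((-2, 1), ())

Answer: ((-2, 1), ())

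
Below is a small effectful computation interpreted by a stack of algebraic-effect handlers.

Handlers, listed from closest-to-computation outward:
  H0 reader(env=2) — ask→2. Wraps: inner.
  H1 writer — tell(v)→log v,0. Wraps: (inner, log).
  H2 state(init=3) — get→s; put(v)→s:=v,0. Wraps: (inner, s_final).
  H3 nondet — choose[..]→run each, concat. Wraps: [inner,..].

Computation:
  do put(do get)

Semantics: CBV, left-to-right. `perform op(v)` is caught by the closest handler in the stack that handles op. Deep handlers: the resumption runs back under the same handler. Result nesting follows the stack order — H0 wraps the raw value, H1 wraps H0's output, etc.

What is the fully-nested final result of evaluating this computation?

Answer: [((0, ()), 3)]

Working:
get @ H2 ⇒ 3
put(3) @ H2 ⇒ s:=3
H0 returns 0
H1 returns (0, ())
H2 returns ((0, ()), 3)
H3 returns [((0, ()), 3)]
= [((0, ()), 3)]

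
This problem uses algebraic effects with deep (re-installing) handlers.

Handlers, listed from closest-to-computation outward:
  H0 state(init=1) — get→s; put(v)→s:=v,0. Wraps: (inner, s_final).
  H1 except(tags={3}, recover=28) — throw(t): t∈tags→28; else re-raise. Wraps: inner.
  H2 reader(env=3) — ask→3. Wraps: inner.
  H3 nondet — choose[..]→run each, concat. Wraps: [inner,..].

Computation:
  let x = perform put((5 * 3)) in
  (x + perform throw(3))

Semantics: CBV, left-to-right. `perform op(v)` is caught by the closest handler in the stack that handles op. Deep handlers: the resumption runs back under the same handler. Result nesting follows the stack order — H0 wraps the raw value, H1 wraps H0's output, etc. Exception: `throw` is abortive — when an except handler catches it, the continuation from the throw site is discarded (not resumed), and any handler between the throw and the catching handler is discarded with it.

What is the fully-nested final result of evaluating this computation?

Answer: [28]

Evaluation trace:
put(15) @ H0 ⇒ s:=15
throw(3) @ H1 caught ⇒ 28
H2 returns 28
H3 returns [28]
= [28]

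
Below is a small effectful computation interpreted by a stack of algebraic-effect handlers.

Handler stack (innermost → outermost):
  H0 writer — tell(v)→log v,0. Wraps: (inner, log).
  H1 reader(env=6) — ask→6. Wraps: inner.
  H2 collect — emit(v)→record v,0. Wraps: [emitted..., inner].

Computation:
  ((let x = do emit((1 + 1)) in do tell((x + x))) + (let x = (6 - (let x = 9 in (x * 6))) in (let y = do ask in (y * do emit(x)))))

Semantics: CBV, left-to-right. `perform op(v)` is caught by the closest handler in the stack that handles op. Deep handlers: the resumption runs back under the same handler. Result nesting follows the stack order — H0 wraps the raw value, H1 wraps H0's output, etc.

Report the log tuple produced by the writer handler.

Working:
emit(2) @ H2 ⇒ out+=2
tell(0) @ H0 ⇒ log+=0
ask @ H1 ⇒ 6
emit(-48) @ H2 ⇒ out+=-48
H0 returns (0, (0))
H1 returns (0, (0))
H2 returns [2, -48, (0, (0))]
= [2, -48, (0, (0))]

Answer: (0)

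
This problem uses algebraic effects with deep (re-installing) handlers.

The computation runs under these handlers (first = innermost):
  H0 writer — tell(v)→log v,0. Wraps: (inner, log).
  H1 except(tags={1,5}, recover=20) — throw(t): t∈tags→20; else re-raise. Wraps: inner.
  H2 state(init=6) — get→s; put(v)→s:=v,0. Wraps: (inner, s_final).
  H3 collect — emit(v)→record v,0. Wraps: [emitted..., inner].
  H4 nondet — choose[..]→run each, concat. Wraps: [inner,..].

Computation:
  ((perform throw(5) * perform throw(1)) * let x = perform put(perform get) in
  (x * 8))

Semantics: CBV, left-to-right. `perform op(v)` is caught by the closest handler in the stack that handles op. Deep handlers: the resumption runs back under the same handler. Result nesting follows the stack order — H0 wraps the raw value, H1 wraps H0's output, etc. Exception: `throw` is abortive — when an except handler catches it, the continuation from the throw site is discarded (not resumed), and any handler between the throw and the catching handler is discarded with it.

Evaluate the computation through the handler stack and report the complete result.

Answer: [[(20, 6)]]

Step-by-step:
throw(5) @ H1 caught ⇒ 20
H2 returns (20, 6)
H3 returns [(20, 6)]
H4 returns [[(20, 6)]]
= [[(20, 6)]]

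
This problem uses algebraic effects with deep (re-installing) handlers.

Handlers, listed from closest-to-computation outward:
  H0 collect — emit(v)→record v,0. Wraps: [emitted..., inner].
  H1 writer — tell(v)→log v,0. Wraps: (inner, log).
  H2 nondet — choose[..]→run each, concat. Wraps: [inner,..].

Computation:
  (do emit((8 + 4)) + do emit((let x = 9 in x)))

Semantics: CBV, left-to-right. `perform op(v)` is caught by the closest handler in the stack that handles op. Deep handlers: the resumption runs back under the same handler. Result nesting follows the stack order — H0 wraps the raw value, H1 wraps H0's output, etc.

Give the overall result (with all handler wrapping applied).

Answer: [([12, 9, 0], ())]

Working:
emit(12) @ H0 ⇒ out+=12
emit(9) @ H0 ⇒ out+=9
H0 returns [12, 9, 0]
H1 returns ([12, 9, 0], ())
H2 returns [([12, 9, 0], ())]
= [([12, 9, 0], ())]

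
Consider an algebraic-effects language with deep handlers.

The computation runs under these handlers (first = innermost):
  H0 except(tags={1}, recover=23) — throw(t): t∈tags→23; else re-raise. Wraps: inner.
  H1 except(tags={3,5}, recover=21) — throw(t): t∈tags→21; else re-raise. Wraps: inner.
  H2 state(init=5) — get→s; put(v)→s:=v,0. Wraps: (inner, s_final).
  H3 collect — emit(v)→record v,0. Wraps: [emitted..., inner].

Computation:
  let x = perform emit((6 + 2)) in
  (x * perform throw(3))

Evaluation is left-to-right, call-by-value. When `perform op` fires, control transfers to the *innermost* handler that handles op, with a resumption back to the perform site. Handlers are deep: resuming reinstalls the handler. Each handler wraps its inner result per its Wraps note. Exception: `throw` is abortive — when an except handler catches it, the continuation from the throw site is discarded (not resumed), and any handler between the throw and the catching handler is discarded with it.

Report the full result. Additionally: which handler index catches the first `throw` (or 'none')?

Answer: [8, (21, 5)] ; first throw caught by: H1

Working:
emit(8) @ H3 ⇒ out+=8
throw(3) @ H0 re-raised
throw(3) @ H1 caught ⇒ 21
H2 returns (21, 5)
H3 returns [8, (21, 5)]
= [8, (21, 5)]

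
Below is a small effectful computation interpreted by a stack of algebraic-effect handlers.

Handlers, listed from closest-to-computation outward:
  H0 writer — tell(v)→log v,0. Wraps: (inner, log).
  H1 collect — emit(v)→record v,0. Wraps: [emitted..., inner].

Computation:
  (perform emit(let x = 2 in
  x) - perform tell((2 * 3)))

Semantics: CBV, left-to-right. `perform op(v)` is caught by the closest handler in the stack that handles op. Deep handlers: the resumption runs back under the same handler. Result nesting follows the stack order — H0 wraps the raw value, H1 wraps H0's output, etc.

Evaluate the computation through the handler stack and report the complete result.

Step-by-step:
emit(2) @ H1 ⇒ out+=2
tell(6) @ H0 ⇒ log+=6
H0 returns (0, (6))
H1 returns [2, (0, (6))]
= [2, (0, (6))]

Answer: [2, (0, (6))]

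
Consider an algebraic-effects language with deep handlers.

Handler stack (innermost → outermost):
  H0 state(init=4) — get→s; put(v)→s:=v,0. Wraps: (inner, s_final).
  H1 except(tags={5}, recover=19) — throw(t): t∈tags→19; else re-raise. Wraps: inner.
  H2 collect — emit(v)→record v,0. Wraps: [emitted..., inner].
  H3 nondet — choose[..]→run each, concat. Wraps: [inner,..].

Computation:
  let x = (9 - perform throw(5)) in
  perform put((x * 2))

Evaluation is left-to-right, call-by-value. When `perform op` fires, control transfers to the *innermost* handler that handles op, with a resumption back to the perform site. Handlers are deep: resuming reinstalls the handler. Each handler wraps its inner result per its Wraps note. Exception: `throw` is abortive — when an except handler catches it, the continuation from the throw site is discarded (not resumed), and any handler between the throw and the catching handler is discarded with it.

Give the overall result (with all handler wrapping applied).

Answer: [[19]]

Evaluation trace:
throw(5) @ H1 caught ⇒ 19
H2 returns [19]
H3 returns [[19]]
= [[19]]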